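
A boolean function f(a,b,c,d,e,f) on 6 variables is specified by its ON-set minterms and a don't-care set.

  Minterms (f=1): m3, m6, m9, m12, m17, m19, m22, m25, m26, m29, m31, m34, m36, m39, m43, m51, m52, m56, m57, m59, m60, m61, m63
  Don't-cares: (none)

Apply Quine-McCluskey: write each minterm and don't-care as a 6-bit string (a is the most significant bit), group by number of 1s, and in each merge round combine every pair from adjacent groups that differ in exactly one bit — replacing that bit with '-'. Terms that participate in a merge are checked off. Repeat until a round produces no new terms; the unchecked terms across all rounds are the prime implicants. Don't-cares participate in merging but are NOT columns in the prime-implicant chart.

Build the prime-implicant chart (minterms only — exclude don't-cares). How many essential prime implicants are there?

11

size-2^0 implicants → 000011(✓)  000110(✓)  001001(✓)  001100  010001(✓)  010011(✓)  010110(✓)  011001(✓)  011010  011101(✓)  011111(✓)  100010  100100(✓)  100111  101011(✓)  110011(✓)  110100(✓)  111000(✓)  111001(✓)  111011(✓)  111100(✓)  111101(✓)  111111(✓)
size-2^1 implicants → -10011  -11001(✓)  -11101(✓)  -11111(✓)  0-0011  0-0110  0-1001  01-001  0100-1  011-01(✓)  0111-1(✓)  1-0100  1-1011  11-011  11-100  111-00(✓)  111-01(✓)  111-11(✓)  1110-1(✓)  11100-(✓)  1111-1(✓)  11110-(✓)
size-2^2 implicants → -11-01  -111-1  111--1  111-0-
Unchecked terms (primes): -10011, -11-01, -111-1, 0-0011, 0-0110, 0-1001, 001100, 01-001, 0100-1, 011010, 1-0100, 1-1011, 100010, 100111, 11-011, 11-100, 111--1, 111-0-
Minterm coverage:
  m3 ⊆ 0-0011 [E]
  m6 ⊆ 0-0110 [E]
  m9 ⊆ 0-1001 [E]
  m12 ⊆ 001100 [E]
  m17 ⊆ 01-001,0100-1
  m19 ⊆ -10011,0-0011,0100-1
  m22 ⊆ 0-0110 [E]
  m25 ⊆ -11-01,0-1001,01-001
  m26 ⊆ 011010 [E]
  m29 ⊆ -11-01,-111-1
  m31 ⊆ -111-1 [E]
  m34 ⊆ 100010 [E]
  m36 ⊆ 1-0100 [E]
  m39 ⊆ 100111 [E]
  m43 ⊆ 1-1011 [E]
  m51 ⊆ -10011,11-011
  m52 ⊆ 1-0100,11-100
  m56 ⊆ 111-0- [E]
  m57 ⊆ -11-01,111--1,111-0-
  m59 ⊆ 1-1011,11-011,111--1
  m60 ⊆ 11-100,111-0-
  m61 ⊆ -11-01,-111-1,111--1,111-0-
  m63 ⊆ -111-1,111--1
E = {-111-1, 0-0011, 0-0110, 0-1001, 001100, 011010, 1-0100, 1-1011, 100010, 100111, 111-0-}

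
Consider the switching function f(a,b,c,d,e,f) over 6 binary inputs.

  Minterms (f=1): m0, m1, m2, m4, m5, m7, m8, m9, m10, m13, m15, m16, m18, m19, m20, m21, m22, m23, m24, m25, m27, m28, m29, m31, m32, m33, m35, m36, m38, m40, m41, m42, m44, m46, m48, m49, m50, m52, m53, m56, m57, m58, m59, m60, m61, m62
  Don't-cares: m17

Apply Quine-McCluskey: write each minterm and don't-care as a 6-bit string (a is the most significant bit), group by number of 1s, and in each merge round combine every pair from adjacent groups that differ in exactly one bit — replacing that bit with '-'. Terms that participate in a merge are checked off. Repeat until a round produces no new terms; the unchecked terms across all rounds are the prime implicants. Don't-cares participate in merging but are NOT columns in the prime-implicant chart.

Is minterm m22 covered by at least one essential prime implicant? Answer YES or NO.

YES

Round 0: 000000✓ 000001✓ 000010✓ 000100✓ 000101✓ 000111✓ 001000✓ 001001✓ 001010✓ 001101✓ 001111✓ 010000✓ 010001✓ 010010✓ 010011✓ 010100✓ 010101✓ 010110✓ 010111✓ 011000✓ 011001✓ 011011✓ 011100✓ 011101✓ 011111✓ 100000✓ 100001✓ 100011✓ 100100✓ 100110✓ 101000✓ 101001✓ 101010✓ 101100✓ 101110✓ 110000✓ 110001✓ 110010✓ 110100✓ 110101✓ 111000✓ 111001✓ 111010✓ 111011✓ 111100✓ 111101✓ 111110✓
Round 1: -00000✓ -00001✓ -00100✓ -01000✓ -01001✓ -01010✓ -10000✓ -10001✓ -10010✓ -10100✓ -10101✓ -11000✓ -11001✓ -11011✓ -11100✓ -11101✓ 0-0000✓ 0-0001✓ 0-0010✓ 0-0100✓ 0-0101✓ 0-0111✓ 0-1000✓ 0-1001✓ 0-1101✓ 0-1111✓ 00-000✓ 00-001✓ 00-010✓ 00-101✓ 00-111✓ 000-00✓ 000-01✓ 0000-0✓ 00000-✓ 0001-1✓ 00010-✓ 001-01✓ 0010-0✓ 00100-✓ 0011-1✓ 01-000✓ 01-001✓ 01-011✓ 01-100✓ 01-101✓ 01-111✓ 010-00✓ 010-01✓ 010-10✓ 010-11✓ 0100-0✓ 0100-1✓ 01000-✓ 01001-✓ 0101-0✓ 0101-1✓ 01010-✓ 01011-✓ 011-00✓ 011-01✓ 011-11✓ 0110-1✓ 01100-✓ 0111-1✓ 01110-✓ 1-0000✓ 1-0001✓ 1-0100✓ 1-1000✓ 1-1001✓ 1-1010✓ 1-1100✓ 1-1110✓ 10-000✓ 10-001✓ 10-100✓ 10-110✓ 100-00✓ 1000-1 10000-✓ 1001-0✓ 101-00✓ 101-10✓ 1010-0✓ 10100-✓ 1011-0✓ 11-000✓ 11-001✓ 11-010✓ 11-100✓ 11-101✓ 110-00✓ 110-01✓ 1100-0✓ 11000-✓ 11010-✓ 111-00✓ 111-01✓ 111-10✓ 1110-0✓ 1110-1✓ 11100-✓ 11101-✓ 1111-0✓ 11110-✓
Round 2: --0000✓ --0001✓ --0100✓ --1000✓ --1001✓ -0-000✓ -0-001✓ -00-00✓ -0000-✓ -010-0 -0100-✓ -1-000✓ -1-001✓ -1-100✓ -1-101✓ -10-00✓ -10-01✓ -100-0 -1000-✓ -1010-✓ -11-00✓ -11-01✓ -110-1 -1100-✓ -1110-✓ 0--000✓ 0--001✓ 0--101✓ 0--111✓ 0-0-00✓ 0-0-01✓ 0-00-0 0-000-✓ 0-01-1✓ 0-010-✓ 0-1-01✓ 0-100-✓ 0-11-1✓ 00--01✓ 00-0-0 00-00-✓ 00-1-1✓ 000-0-✓ 01--00✓ 01--01✓ 01--11✓ 01-0-1✓ 01-00-✓ 01-1-1✓ 01-10-✓ 010--0✓ 010--1✓ 010-0-✓ 010-1-✓ 0100--✓ 0101--✓ 011--1✓ 011-0-✓ 1--000✓ 1--001✓ 1--100✓ 1-0-00✓ 1-000-✓ 1-1-00✓ 1-1-10✓ 1-10-0✓ 1-100-✓ 1-11-0✓ 10--00✓ 10-00-✓ 10-1-0 101--0✓ 11--00✓ 11--01✓ 11-0-0 11-00-✓ 11-10-✓ 110-0-✓ 111--0✓ 111-0-✓ 1110--
Round 3: ---000✓ ---001✓ --0-00 --000-✓ --100-✓ -0-00-✓ -1--00✓ -1--01✓ -1-00-✓ -1-10-✓ -10-0-✓ -11-0-✓ 0---01 0--00-✓ 0--1-1 0-0-0- 01---1 01--0-✓ 010--- 1---00 1--00-✓ 1-1--0 11--0-✓
Round 4: ---00- -1--0-
PIs = {---00-, --0-00, -010-0, -1--0-, -100-0, -110-1, 0---01, 0--1-1, 0-0-0-, 0-00-0, 00-0-0, 01---1, 010---, 1---00, 1-1--0, 10-1-0, 1000-1, 11-0-0, 1110--}
Coverage chart:
  m0: ---00-,--0-00,0-0-0-,0-00-0,00-0-0
  m1: ---00-,0---01,0-0-0-
  m2: 0-00-0,00-0-0
  m4: --0-00,0-0-0-
  m5: 0---01,0--1-1,0-0-0-
  m7: 0--1-1 ←essential
  m8: ---00-,-010-0,00-0-0
  m9: ---00-,0---01
  m10: -010-0,00-0-0
  m13: 0---01,0--1-1
  m15: 0--1-1 ←essential
  m16: ---00-,--0-00,-1--0-,-100-0,0-0-0-,0-00-0,010---
  m18: -100-0,0-00-0,010---
  m19: 01---1,010---
  m20: --0-00,-1--0-,0-0-0-,010---
  m21: -1--0-,0---01,0--1-1,0-0-0-,01---1,010---
  m22: 010--- ←essential
  m23: 0--1-1,01---1,010---
  m24: ---00-,-1--0-
  m25: ---00-,-1--0-,-110-1,0---01,01---1
  m27: -110-1,01---1
  m28: -1--0- ←essential
  m29: -1--0-,0---01,0--1-1,01---1
  m31: 0--1-1,01---1
  m32: ---00-,--0-00,1---00
  m33: ---00-,1000-1
  m35: 1000-1 ←essential
  m36: --0-00,1---00,10-1-0
  m38: 10-1-0 ←essential
  m40: ---00-,-010-0,1---00,1-1--0
  m41: ---00- ←essential
  m42: -010-0,1-1--0
  m44: 1---00,1-1--0,10-1-0
  m46: 1-1--0,10-1-0
  m48: ---00-,--0-00,-1--0-,-100-0,1---00,11-0-0
  m49: ---00-,-1--0-
  m50: -100-0,11-0-0
  m52: --0-00,-1--0-,1---00
  m53: -1--0- ←essential
  m56: ---00-,-1--0-,1---00,1-1--0,11-0-0,1110--
  m57: ---00-,-1--0-,-110-1,1110--
  m58: 1-1--0,11-0-0,1110--
  m59: -110-1,1110--
  m60: -1--0-,1---00,1-1--0
  m61: -1--0- ←essential
  m62: 1-1--0 ←essential
Essential: ---00-, -1--0-, 0--1-1, 010---, 1-1--0, 10-1-0, 1000-1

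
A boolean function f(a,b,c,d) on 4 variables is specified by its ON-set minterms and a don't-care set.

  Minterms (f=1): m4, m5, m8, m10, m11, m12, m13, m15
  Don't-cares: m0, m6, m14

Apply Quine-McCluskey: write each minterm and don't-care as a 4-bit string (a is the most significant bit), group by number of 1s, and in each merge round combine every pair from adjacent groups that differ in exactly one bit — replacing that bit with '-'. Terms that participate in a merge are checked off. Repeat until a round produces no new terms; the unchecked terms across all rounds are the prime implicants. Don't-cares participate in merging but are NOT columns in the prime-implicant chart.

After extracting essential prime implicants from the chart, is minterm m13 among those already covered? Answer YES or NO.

size-2^0 implicants → 0000(✓)  0100(✓)  0101(✓)  0110(✓)  1000(✓)  1010(✓)  1011(✓)  1100(✓)  1101(✓)  1110(✓)  1111(✓)
size-2^1 implicants → -000(✓)  -100(✓)  -101(✓)  -110(✓)  0-00(✓)  01-0(✓)  010-(✓)  1-00(✓)  1-10(✓)  1-11(✓)  10-0(✓)  101-(✓)  11-0(✓)  11-1(✓)  110-(✓)  111-(✓)
size-2^2 implicants → --00  -1-0  -10-  1--0  1-1-  11--
Unchecked terms (primes): --00, -1-0, -10-, 1--0, 1-1-, 11--
Minterm coverage:
  m4 ⊆ --00,-1-0,-10-
  m5 ⊆ -10- [E]
  m8 ⊆ --00,1--0
  m10 ⊆ 1--0,1-1-
  m11 ⊆ 1-1- [E]
  m12 ⊆ --00,-1-0,-10-,1--0,11--
  m13 ⊆ -10-,11--
  m15 ⊆ 1-1-,11--
E = {-10-, 1-1-}

YES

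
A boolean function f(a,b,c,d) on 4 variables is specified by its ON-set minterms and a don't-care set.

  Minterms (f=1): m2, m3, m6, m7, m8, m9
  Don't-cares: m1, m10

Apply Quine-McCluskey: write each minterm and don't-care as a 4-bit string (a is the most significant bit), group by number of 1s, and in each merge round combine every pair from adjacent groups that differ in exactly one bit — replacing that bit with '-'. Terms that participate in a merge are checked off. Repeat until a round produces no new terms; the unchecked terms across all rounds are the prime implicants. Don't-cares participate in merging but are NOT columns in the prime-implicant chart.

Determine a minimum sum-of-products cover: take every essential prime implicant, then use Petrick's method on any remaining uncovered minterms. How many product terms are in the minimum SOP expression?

2

[col 0] 0001*, 0010*, 0011*, 0110*, 0111*, 1000*, 1001*, 1010*
[col 1] -001, -010, 0-10*, 0-11*, 00-1, 001-*, 011-*, 10-0, 100-
[col 2] 0-1-
Prime implicants: -001, -010, 0-1-, 00-1, 10-0, 100-
PI chart (minterm → PIs covering it):
  2 | -010,0-1-
  3 | 0-1-,00-1
  6 | 0-1-  (sole → essential)
  7 | 0-1-  (sole → essential)
  8 | 10-0,100-
  9 | -001,100-
Essential prime implicants: 0-1-
Petrick residual → 100-
Minimum SOP uses 2 PIs: a'c + ab'c'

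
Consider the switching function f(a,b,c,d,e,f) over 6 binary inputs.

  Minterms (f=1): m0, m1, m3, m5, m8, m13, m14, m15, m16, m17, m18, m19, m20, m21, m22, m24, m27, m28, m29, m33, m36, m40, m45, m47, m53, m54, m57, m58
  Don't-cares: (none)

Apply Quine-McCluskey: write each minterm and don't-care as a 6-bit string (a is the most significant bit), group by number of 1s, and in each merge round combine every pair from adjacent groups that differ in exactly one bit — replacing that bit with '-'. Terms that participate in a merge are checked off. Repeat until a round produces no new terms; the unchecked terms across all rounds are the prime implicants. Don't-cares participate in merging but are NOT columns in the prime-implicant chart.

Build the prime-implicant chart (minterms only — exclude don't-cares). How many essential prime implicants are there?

11

Round 0: 000000✓ 000001✓ 000011✓ 000101✓ 001000✓ 001101✓ 001110✓ 001111✓ 010000✓ 010001✓ 010010✓ 010011✓ 010100✓ 010101✓ 010110✓ 011000✓ 011011✓ 011100✓ 011101✓ 100001✓ 100100 101000✓ 101101✓ 101111✓ 110101✓ 110110✓ 111001 111010
Round 1: -00001 -01000 -01101✓ -01111✓ -10101 -10110 0-0000✓ 0-0001✓ 0-0011✓ 0-0101✓ 0-1000✓ 0-1101✓ 00-000✓ 00-101✓ 000-01✓ 0000-1✓ 00000-✓ 0011-1✓ 00111- 01-000✓ 01-011 01-100✓ 01-101✓ 010-00✓ 010-01✓ 010-10✓ 0100-0✓ 0100-1✓ 01000-✓ 01001-✓ 0101-0✓ 01010-✓ 011-00✓ 01110-✓ 1011-1✓
Round 2: -011-1 0--000 0--101 0-0-01 0-00-1 0-000- 01--00 01-10- 010--0 010-0- 0100--
PIs = {-00001, -01000, -011-1, -10101, -10110, 0--000, 0--101, 0-0-01, 0-00-1, 0-000-, 00111-, 01--00, 01-011, 01-10-, 010--0, 010-0-, 0100--, 100100, 111001, 111010}
Coverage chart:
  m0: 0--000,0-000-
  m1: -00001,0-0-01,0-00-1,0-000-
  m3: 0-00-1 ←essential
  m5: 0--101,0-0-01
  m8: -01000,0--000
  m13: -011-1,0--101
  m14: 00111- ←essential
  m15: -011-1,00111-
  m16: 0--000,0-000-,01--00,010--0,010-0-,0100--
  m17: 0-0-01,0-00-1,0-000-,010-0-,0100--
  m18: 010--0,0100--
  m19: 0-00-1,01-011,0100--
  m20: 01--00,01-10-,010--0,010-0-
  m21: -10101,0--101,0-0-01,01-10-,010-0-
  m22: -10110,010--0
  m24: 0--000,01--00
  m27: 01-011 ←essential
  m28: 01--00,01-10-
  m29: 0--101,01-10-
  m33: -00001 ←essential
  m36: 100100 ←essential
  m40: -01000 ←essential
  m45: -011-1 ←essential
  m47: -011-1 ←essential
  m53: -10101 ←essential
  m54: -10110 ←essential
  m57: 111001 ←essential
  m58: 111010 ←essential
Essential: -00001, -01000, -011-1, -10101, -10110, 0-00-1, 00111-, 01-011, 100100, 111001, 111010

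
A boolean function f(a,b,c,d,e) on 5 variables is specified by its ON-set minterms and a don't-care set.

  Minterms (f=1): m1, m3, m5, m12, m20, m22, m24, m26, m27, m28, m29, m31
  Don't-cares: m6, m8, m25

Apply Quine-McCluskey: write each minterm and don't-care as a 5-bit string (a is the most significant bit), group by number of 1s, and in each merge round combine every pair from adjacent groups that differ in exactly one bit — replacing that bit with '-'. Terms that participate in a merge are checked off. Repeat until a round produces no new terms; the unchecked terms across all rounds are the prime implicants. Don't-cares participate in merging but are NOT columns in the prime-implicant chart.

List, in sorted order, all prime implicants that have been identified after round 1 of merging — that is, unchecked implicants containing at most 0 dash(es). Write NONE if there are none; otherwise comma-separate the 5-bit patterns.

size-2^0 implicants → 00001(✓)  00011(✓)  00101(✓)  00110(✓)  01000(✓)  01100(✓)  10100(✓)  10110(✓)  11000(✓)  11001(✓)  11010(✓)  11011(✓)  11100(✓)  11101(✓)  11111(✓)
size-2^1 implicants → -0110  -1000(✓)  -1100(✓)  00-01  000-1  01-00(✓)  1-100  101-0  11-00(✓)  11-01(✓)  11-11(✓)  110-0(✓)  110-1(✓)  1100-(✓)  1101-(✓)  111-1(✓)  1110-(✓)
size-2^2 implicants → -1-00  11--1  11-0-  110--
Unchecked terms (primes): -0110, -1-00, 00-01, 000-1, 1-100, 101-0, 11--1, 11-0-, 110--

NONE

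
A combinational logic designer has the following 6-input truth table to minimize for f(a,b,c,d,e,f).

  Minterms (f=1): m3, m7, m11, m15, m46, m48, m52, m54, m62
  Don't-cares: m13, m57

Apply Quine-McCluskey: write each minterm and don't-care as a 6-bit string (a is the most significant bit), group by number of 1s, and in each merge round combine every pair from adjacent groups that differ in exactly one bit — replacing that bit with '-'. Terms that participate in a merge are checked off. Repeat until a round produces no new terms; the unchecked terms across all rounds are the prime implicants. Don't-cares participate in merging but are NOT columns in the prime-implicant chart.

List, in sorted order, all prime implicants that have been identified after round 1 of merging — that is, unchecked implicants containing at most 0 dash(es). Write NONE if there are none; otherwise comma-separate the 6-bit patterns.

size-2^0 implicants → 000011(✓)  000111(✓)  001011(✓)  001101(✓)  001111(✓)  101110(✓)  110000(✓)  110100(✓)  110110(✓)  111001  111110(✓)
size-2^1 implicants → 00-011(✓)  00-111(✓)  000-11(✓)  001-11(✓)  0011-1  1-1110  11-110  110-00  1101-0
size-2^2 implicants → 00--11
Unchecked terms (primes): 00--11, 0011-1, 1-1110, 11-110, 110-00, 1101-0, 111001

111001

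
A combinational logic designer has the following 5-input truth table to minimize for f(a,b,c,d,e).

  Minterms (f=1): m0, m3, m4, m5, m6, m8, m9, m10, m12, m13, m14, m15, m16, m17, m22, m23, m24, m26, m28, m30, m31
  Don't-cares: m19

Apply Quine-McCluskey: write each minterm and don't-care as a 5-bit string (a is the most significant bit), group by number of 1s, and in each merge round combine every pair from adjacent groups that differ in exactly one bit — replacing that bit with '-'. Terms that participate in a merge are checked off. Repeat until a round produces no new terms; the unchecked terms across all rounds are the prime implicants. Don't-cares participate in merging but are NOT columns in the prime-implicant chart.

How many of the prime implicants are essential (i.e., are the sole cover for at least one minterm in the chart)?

4

[col 0] 00000*, 00011*, 00100*, 00101*, 00110*, 01000*, 01001*, 01010*, 01100*, 01101*, 01110*, 01111*, 10000*, 10001*, 10011*, 10110*, 10111*, 11000*, 11010*, 11100*, 11110*, 11111*
[col 1] -0000*, -0011, -0110*, -1000*, -1010*, -1100*, -1110*, -1111*, 0-000*, 0-100*, 0-101*, 0-110*, 00-00*, 001-0*, 0010-*, 01-00*, 01-01*, 01-10*, 010-0*, 0100-*, 011-0*, 011-1*, 0110-*, 0111-*, 1-000*, 1-110*, 1-111*, 10-11, 100-1, 1000-, 1011-*, 11-00*, 11-10*, 110-0*, 111-0*, 1111-*
[col 2] --000, --110, -1-00*, -1-10*, -10-0*, -11-0*, -111-, 0--00, 0-1-0, 0-10-, 01--0*, 01-0-, 011--, 1-11-, 11--0*
[col 3] -1--0
Prime implicants: --000, --110, -0011, -1--0, -111-, 0--00, 0-1-0, 0-10-, 01-0-, 011--, 1-11-, 10-11, 100-1, 1000-
PI chart (minterm → PIs covering it):
  0 | --000,0--00
  3 | -0011  (sole → essential)
  4 | 0--00,0-1-0,0-10-
  5 | 0-10-  (sole → essential)
  6 | --110,0-1-0
  8 | --000,-1--0,0--00,01-0-
  9 | 01-0-  (sole → essential)
  10 | -1--0  (sole → essential)
  12 | -1--0,0--00,0-1-0,0-10-,01-0-,011--
  13 | 0-10-,01-0-,011--
  14 | --110,-1--0,-111-,0-1-0,011--
  15 | -111-,011--
  16 | --000,1000-
  17 | 100-1,1000-
  22 | --110,1-11-
  23 | 1-11-,10-11
  24 | --000,-1--0
  26 | -1--0  (sole → essential)
  28 | -1--0  (sole → essential)
  30 | --110,-1--0,-111-,1-11-
  31 | -111-,1-11-
Essential prime implicants: -0011, -1--0, 0-10-, 01-0-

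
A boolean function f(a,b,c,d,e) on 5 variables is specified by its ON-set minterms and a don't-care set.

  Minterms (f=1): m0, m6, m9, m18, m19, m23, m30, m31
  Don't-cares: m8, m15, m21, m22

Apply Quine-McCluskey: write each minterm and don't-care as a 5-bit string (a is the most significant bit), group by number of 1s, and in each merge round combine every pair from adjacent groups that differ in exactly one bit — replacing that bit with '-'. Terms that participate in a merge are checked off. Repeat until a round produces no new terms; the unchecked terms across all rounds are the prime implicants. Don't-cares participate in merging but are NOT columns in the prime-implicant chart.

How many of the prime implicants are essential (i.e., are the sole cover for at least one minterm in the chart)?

[col 0] 00000*, 00110*, 01000*, 01001*, 01111*, 10010*, 10011*, 10101*, 10110*, 10111*, 11110*, 11111*
[col 1] -0110, -1111, 0-000, 0100-, 1-110*, 1-111*, 10-10*, 10-11*, 1001-*, 101-1, 1011-*, 1111-*
[col 2] 1-11-, 10-1-
Prime implicants: -0110, -1111, 0-000, 0100-, 1-11-, 10-1-, 101-1
PI chart (minterm → PIs covering it):
  0 | 0-000  (sole → essential)
  6 | -0110  (sole → essential)
  9 | 0100-  (sole → essential)
  18 | 10-1-  (sole → essential)
  19 | 10-1-  (sole → essential)
  23 | 1-11-,10-1-,101-1
  30 | 1-11-  (sole → essential)
  31 | -1111,1-11-
Essential prime implicants: -0110, 0-000, 0100-, 1-11-, 10-1-

5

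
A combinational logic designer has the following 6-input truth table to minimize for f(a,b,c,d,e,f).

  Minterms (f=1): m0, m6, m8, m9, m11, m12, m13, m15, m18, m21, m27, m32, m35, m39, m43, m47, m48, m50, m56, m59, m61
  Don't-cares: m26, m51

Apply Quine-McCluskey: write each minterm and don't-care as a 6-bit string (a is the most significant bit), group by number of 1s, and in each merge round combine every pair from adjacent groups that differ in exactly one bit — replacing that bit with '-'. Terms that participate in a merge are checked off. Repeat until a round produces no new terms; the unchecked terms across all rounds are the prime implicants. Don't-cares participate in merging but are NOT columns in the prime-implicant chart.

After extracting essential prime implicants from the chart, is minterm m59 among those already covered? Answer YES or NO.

NO

size-2^0 implicants → 000000(✓)  000110  001000(✓)  001001(✓)  001011(✓)  001100(✓)  001101(✓)  001111(✓)  010010(✓)  010101  011010(✓)  011011(✓)  100000(✓)  100011(✓)  100111(✓)  101011(✓)  101111(✓)  110000(✓)  110010(✓)  110011(✓)  111000(✓)  111011(✓)  111101
size-2^1 implicants → -00000  -01011(✓)  -01111(✓)  -10010  -11011(✓)  0-1011(✓)  00-000  001-00(✓)  001-01(✓)  001-11(✓)  0010-1(✓)  00100-(✓)  0011-1(✓)  00110-(✓)  01-010  01101-  1-0000  1-0011(✓)  1-1011(✓)  10-011(✓)  10-111(✓)  100-11(✓)  101-11(✓)  11-000  11-011(✓)  1100-0  11001-
size-2^2 implicants → --1011  -01-11  001--1  001-0-  1--011  10--11
Unchecked terms (primes): --1011, -00000, -01-11, -10010, 00-000, 000110, 001--1, 001-0-, 01-010, 010101, 01101-, 1--011, 1-0000, 10--11, 11-000, 1100-0, 11001-, 111101
Minterm coverage:
  m0 ⊆ -00000,00-000
  m6 ⊆ 000110 [E]
  m8 ⊆ 00-000,001-0-
  m9 ⊆ 001--1,001-0-
  m11 ⊆ --1011,-01-11,001--1
  m12 ⊆ 001-0- [E]
  m13 ⊆ 001--1,001-0-
  m15 ⊆ -01-11,001--1
  m18 ⊆ -10010,01-010
  m21 ⊆ 010101 [E]
  m27 ⊆ --1011,01101-
  m32 ⊆ -00000,1-0000
  m35 ⊆ 1--011,10--11
  m39 ⊆ 10--11 [E]
  m43 ⊆ --1011,-01-11,1--011,10--11
  m47 ⊆ -01-11,10--11
  m48 ⊆ 1-0000,11-000,1100-0
  m50 ⊆ -10010,1100-0,11001-
  m56 ⊆ 11-000 [E]
  m59 ⊆ --1011,1--011
  m61 ⊆ 111101 [E]
E = {000110, 001-0-, 010101, 10--11, 11-000, 111101}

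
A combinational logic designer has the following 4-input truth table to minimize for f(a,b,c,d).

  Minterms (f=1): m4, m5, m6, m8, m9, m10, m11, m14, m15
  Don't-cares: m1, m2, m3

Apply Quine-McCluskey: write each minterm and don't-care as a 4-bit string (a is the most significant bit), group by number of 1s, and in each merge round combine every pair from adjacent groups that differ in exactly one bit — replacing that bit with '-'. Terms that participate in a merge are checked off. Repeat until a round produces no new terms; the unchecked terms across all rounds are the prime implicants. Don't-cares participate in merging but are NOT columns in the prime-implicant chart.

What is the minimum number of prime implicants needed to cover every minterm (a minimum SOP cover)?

4

Round 0: 0001✓ 0010✓ 0011✓ 0100✓ 0101✓ 0110✓ 1000✓ 1001✓ 1010✓ 1011✓ 1110✓ 1111✓
Round 1: -001✓ -010✓ -011✓ -110✓ 0-01 0-10✓ 00-1✓ 001-✓ 01-0 010- 1-10✓ 1-11✓ 10-0✓ 10-1✓ 100-✓ 101-✓ 111-✓
Round 2: --10 -0-1 -01- 1-1- 10--
PIs = {--10, -0-1, -01-, 0-01, 01-0, 010-, 1-1-, 10--}
Coverage chart:
  m4: 01-0,010-
  m5: 0-01,010-
  m6: --10,01-0
  m8: 10-- ←essential
  m9: -0-1,10--
  m10: --10,-01-,1-1-,10--
  m11: -0-1,-01-,1-1-,10--
  m14: --10,1-1-
  m15: 1-1- ←essential
Essential: 1-1-, 10--
Petrick residual → --10, 010-
Min cover (4 terms): cd' + a'bc' + ac + ab'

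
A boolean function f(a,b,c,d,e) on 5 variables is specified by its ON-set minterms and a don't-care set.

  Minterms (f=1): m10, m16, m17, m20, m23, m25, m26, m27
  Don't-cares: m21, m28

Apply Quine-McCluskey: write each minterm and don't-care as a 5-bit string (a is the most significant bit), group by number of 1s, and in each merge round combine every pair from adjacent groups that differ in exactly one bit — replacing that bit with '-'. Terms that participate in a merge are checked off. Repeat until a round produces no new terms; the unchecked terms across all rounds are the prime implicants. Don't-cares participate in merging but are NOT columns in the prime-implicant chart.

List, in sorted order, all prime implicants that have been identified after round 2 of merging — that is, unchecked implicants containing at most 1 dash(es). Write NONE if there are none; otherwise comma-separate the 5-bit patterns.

-1010, 1-001, 1-100, 101-1, 110-1, 1101-

size-2^0 implicants → 01010(✓)  10000(✓)  10001(✓)  10100(✓)  10101(✓)  10111(✓)  11001(✓)  11010(✓)  11011(✓)  11100(✓)
size-2^1 implicants → -1010  1-001  1-100  10-00(✓)  10-01(✓)  1000-(✓)  101-1  1010-(✓)  110-1  1101-
size-2^2 implicants → 10-0-
Unchecked terms (primes): -1010, 1-001, 1-100, 10-0-, 101-1, 110-1, 1101-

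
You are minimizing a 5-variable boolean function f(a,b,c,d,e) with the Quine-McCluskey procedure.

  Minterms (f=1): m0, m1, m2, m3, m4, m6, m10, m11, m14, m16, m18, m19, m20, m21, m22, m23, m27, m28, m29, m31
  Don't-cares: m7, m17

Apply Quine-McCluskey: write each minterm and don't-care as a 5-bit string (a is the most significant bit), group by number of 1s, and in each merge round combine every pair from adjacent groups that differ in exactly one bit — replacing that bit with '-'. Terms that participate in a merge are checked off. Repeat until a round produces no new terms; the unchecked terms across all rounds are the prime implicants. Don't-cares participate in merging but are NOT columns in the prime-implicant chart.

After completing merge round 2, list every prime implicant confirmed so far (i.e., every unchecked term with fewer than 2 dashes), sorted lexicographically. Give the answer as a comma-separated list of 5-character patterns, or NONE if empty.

Round 0: 00000✓ 00001✓ 00010✓ 00011✓ 00100✓ 00110✓ 00111✓ 01010✓ 01011✓ 01110✓ 10000✓ 10001✓ 10010✓ 10011✓ 10100✓ 10101✓ 10110✓ 10111✓ 11011✓ 11100✓ 11101✓ 11111✓
Round 1: -0000✓ -0001✓ -0010✓ -0011✓ -0100✓ -0110✓ -0111✓ -1011✓ 0-010✓ 0-011✓ 0-110✓ 00-00✓ 00-10✓ 00-11✓ 000-0✓ 000-1✓ 0000-✓ 0001-✓ 001-0✓ 0011-✓ 01-10✓ 0101-✓ 1-011✓ 1-100✓ 1-101✓ 1-111✓ 10-00✓ 10-01✓ 10-10✓ 10-11✓ 100-0✓ 100-1✓ 1000-✓ 1001-✓ 101-0✓ 101-1✓ 1010-✓ 1011-✓ 11-11✓ 111-1✓ 1110-✓
Round 2: --011 -0-00✓ -0-10✓ -0-11✓ -00-0✓ -00-1✓ -000-✓ -001-✓ -01-0✓ -011-✓ 0--10 0-01- 00--0✓ 00-1-✓ 000--✓ 1--11 1-1-1 1-10- 10--0✓ 10--1✓ 10-0-✓ 10-1-✓ 100--✓ 101--✓
Round 3: -0--0 -0-1- -00-- 10---
PIs = {--011, -0--0, -0-1-, -00--, 0--10, 0-01-, 1--11, 1-1-1, 1-10-, 10---}

NONE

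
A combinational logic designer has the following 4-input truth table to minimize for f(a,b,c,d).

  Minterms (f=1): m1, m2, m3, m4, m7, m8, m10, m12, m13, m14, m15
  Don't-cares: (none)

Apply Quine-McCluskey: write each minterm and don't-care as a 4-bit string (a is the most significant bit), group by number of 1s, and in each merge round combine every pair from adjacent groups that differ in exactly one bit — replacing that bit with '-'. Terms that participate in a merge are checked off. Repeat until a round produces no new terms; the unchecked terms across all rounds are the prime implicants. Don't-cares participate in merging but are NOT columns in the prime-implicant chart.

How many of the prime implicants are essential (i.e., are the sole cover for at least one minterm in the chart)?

4

size-2^0 implicants → 0001(✓)  0010(✓)  0011(✓)  0100(✓)  0111(✓)  1000(✓)  1010(✓)  1100(✓)  1101(✓)  1110(✓)  1111(✓)
size-2^1 implicants → -010  -100  -111  0-11  00-1  001-  1-00(✓)  1-10(✓)  10-0(✓)  11-0(✓)  11-1(✓)  110-(✓)  111-(✓)
size-2^2 implicants → 1--0  11--
Unchecked terms (primes): -010, -100, -111, 0-11, 00-1, 001-, 1--0, 11--
Minterm coverage:
  m1 ⊆ 00-1 [E]
  m2 ⊆ -010,001-
  m3 ⊆ 0-11,00-1,001-
  m4 ⊆ -100 [E]
  m7 ⊆ -111,0-11
  m8 ⊆ 1--0 [E]
  m10 ⊆ -010,1--0
  m12 ⊆ -100,1--0,11--
  m13 ⊆ 11-- [E]
  m14 ⊆ 1--0,11--
  m15 ⊆ -111,11--
E = {-100, 00-1, 1--0, 11--}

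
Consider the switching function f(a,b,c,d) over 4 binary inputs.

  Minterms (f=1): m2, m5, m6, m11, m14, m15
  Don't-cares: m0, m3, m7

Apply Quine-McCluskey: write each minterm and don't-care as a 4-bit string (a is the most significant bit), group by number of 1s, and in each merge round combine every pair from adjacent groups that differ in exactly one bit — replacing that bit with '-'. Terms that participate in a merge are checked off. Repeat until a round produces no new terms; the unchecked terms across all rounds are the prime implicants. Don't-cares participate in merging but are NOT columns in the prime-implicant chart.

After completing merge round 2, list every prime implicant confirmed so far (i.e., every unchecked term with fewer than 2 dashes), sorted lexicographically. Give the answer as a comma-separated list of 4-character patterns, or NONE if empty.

[col 0] 0000*, 0010*, 0011*, 0101*, 0110*, 0111*, 1011*, 1110*, 1111*
[col 1] -011*, -110*, -111*, 0-10*, 0-11*, 00-0, 001-*, 01-1, 011-*, 1-11*, 111-*
[col 2] --11, -11-, 0-1-
Prime implicants: --11, -11-, 0-1-, 00-0, 01-1

00-0, 01-1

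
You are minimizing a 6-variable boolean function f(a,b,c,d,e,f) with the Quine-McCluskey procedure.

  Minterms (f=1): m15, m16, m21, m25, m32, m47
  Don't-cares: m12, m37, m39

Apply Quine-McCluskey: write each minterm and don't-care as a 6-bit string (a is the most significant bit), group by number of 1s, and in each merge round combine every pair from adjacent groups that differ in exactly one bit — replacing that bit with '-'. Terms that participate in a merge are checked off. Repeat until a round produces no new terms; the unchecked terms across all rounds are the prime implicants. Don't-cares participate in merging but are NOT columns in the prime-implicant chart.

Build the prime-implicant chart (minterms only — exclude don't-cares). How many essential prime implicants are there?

5

Round 0: 001100 001111✓ 010000 010101 011001 100000 100101✓ 100111✓ 101111✓
Round 1: -01111 10-111 1001-1
PIs = {-01111, 001100, 010000, 010101, 011001, 10-111, 100000, 1001-1}
Coverage chart:
  m15: -01111 ←essential
  m16: 010000 ←essential
  m21: 010101 ←essential
  m25: 011001 ←essential
  m32: 100000 ←essential
  m47: -01111,10-111
Essential: -01111, 010000, 010101, 011001, 100000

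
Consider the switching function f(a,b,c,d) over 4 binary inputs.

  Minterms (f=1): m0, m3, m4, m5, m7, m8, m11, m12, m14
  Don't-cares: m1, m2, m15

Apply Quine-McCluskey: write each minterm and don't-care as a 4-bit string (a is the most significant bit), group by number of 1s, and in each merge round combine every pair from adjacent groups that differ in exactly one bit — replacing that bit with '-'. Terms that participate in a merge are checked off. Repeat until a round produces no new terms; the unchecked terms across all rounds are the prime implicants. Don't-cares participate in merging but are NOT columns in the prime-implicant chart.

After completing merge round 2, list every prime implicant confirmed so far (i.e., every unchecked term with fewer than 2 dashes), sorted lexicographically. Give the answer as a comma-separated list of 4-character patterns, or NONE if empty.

[col 0] 0000*, 0001*, 0010*, 0011*, 0100*, 0101*, 0111*, 1000*, 1011*, 1100*, 1110*, 1111*
[col 1] -000*, -011*, -100*, -111*, 0-00*, 0-01*, 0-11*, 00-0*, 00-1*, 000-*, 001-*, 01-1*, 010-*, 1-00*, 1-11*, 11-0, 111-
[col 2] --00, --11, 0--1, 0-0-, 00--
Prime implicants: --00, --11, 0--1, 0-0-, 00--, 11-0, 111-

11-0, 111-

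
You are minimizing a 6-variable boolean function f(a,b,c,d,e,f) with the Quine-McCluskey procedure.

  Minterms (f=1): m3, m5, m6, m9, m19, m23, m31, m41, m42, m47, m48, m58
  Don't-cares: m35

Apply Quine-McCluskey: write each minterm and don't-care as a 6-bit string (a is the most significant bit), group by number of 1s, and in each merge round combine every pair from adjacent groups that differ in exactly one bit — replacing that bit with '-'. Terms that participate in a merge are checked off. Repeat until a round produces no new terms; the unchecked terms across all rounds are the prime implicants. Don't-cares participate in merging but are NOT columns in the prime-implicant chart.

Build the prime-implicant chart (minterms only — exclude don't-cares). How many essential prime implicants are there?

size-2^0 implicants → 000011(✓)  000101  000110  001001(✓)  010011(✓)  010111(✓)  011111(✓)  100011(✓)  101001(✓)  101010(✓)  101111  110000  111010(✓)
size-2^1 implicants → -00011  -01001  0-0011  01-111  010-11  1-1010
Unchecked terms (primes): -00011, -01001, 0-0011, 000101, 000110, 01-111, 010-11, 1-1010, 101111, 110000
Minterm coverage:
  m3 ⊆ -00011,0-0011
  m5 ⊆ 000101 [E]
  m6 ⊆ 000110 [E]
  m9 ⊆ -01001 [E]
  m19 ⊆ 0-0011,010-11
  m23 ⊆ 01-111,010-11
  m31 ⊆ 01-111 [E]
  m41 ⊆ -01001 [E]
  m42 ⊆ 1-1010 [E]
  m47 ⊆ 101111 [E]
  m48 ⊆ 110000 [E]
  m58 ⊆ 1-1010 [E]
E = {-01001, 000101, 000110, 01-111, 1-1010, 101111, 110000}

7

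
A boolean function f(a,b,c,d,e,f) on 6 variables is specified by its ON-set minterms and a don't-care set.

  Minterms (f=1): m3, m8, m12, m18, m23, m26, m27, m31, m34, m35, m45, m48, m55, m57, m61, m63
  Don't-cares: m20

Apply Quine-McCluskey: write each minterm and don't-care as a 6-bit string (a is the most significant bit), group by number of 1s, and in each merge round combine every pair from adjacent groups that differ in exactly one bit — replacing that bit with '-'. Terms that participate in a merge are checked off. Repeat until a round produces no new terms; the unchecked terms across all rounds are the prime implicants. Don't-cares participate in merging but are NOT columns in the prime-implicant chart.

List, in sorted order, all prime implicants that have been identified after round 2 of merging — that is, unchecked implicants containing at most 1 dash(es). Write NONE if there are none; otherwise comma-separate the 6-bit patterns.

-00011, 001-00, 01-010, 010100, 011-11, 01101-, 1-1101, 10001-, 110000, 111-01, 1111-1

Round 0: 000011✓ 001000✓ 001100✓ 010010✓ 010100 010111✓ 011010✓ 011011✓ 011111✓ 100010✓ 100011✓ 101101✓ 110000 110111✓ 111001✓ 111101✓ 111111✓
Round 1: -00011 -10111✓ -11111✓ 001-00 01-010 01-111✓ 011-11 01101- 1-1101 10001- 11-111✓ 111-01 1111-1
Round 2: -1-111
PIs = {-00011, -1-111, 001-00, 01-010, 010100, 011-11, 01101-, 1-1101, 10001-, 110000, 111-01, 1111-1}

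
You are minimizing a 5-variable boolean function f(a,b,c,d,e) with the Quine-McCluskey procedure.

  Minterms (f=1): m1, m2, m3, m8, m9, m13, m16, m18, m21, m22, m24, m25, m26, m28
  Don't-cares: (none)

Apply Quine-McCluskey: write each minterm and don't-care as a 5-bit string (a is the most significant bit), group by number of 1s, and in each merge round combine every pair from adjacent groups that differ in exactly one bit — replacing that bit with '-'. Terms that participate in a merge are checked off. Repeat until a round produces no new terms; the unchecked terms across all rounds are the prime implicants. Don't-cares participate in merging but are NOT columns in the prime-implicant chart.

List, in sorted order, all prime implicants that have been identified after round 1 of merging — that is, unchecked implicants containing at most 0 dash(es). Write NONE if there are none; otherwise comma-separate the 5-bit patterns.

[col 0] 00001*, 00010*, 00011*, 01000*, 01001*, 01101*, 10000*, 10010*, 10101, 10110*, 11000*, 11001*, 11010*, 11100*
[col 1] -0010, -1000*, -1001*, 0-001, 000-1, 0001-, 01-01, 0100-*, 1-000*, 1-010*, 10-10, 100-0*, 11-00, 110-0*, 1100-*
[col 2] -100-, 1-0-0
Prime implicants: -0010, -100-, 0-001, 000-1, 0001-, 01-01, 1-0-0, 10-10, 10101, 11-00

10101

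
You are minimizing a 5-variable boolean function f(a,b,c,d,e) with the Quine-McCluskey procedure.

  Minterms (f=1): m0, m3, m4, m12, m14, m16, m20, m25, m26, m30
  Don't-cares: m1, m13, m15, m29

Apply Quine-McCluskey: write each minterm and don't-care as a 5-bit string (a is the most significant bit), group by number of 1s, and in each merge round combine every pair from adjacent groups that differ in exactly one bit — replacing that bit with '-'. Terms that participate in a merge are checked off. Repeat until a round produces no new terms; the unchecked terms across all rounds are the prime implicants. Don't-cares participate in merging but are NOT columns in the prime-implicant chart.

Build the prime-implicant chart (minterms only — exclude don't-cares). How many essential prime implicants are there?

size-2^0 implicants → 00000(✓)  00001(✓)  00011(✓)  00100(✓)  01100(✓)  01101(✓)  01110(✓)  01111(✓)  10000(✓)  10100(✓)  11001(✓)  11010(✓)  11101(✓)  11110(✓)
size-2^1 implicants → -0000(✓)  -0100(✓)  -1101  -1110  0-100  00-00(✓)  000-1  0000-  011-0(✓)  011-1(✓)  0110-(✓)  0111-(✓)  10-00(✓)  11-01  11-10
size-2^2 implicants → -0-00  011--
Unchecked terms (primes): -0-00, -1101, -1110, 0-100, 000-1, 0000-, 011--, 11-01, 11-10
Minterm coverage:
  m0 ⊆ -0-00,0000-
  m3 ⊆ 000-1 [E]
  m4 ⊆ -0-00,0-100
  m12 ⊆ 0-100,011--
  m14 ⊆ -1110,011--
  m16 ⊆ -0-00 [E]
  m20 ⊆ -0-00 [E]
  m25 ⊆ 11-01 [E]
  m26 ⊆ 11-10 [E]
  m30 ⊆ -1110,11-10
E = {-0-00, 000-1, 11-01, 11-10}

4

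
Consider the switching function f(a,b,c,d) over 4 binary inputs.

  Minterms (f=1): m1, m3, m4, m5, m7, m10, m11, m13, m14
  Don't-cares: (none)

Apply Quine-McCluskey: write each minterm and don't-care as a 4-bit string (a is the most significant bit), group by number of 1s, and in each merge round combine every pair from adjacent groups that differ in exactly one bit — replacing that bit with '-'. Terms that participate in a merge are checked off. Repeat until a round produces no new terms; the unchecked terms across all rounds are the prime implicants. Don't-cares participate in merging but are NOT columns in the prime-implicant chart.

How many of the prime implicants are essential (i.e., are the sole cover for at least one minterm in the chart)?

4

[col 0] 0001*, 0011*, 0100*, 0101*, 0111*, 1010*, 1011*, 1101*, 1110*
[col 1] -011, -101, 0-01*, 0-11*, 00-1*, 01-1*, 010-, 1-10, 101-
[col 2] 0--1
Prime implicants: -011, -101, 0--1, 010-, 1-10, 101-
PI chart (minterm → PIs covering it):
  1 | 0--1  (sole → essential)
  3 | -011,0--1
  4 | 010-  (sole → essential)
  5 | -101,0--1,010-
  7 | 0--1  (sole → essential)
  10 | 1-10,101-
  11 | -011,101-
  13 | -101  (sole → essential)
  14 | 1-10  (sole → essential)
Essential prime implicants: -101, 0--1, 010-, 1-10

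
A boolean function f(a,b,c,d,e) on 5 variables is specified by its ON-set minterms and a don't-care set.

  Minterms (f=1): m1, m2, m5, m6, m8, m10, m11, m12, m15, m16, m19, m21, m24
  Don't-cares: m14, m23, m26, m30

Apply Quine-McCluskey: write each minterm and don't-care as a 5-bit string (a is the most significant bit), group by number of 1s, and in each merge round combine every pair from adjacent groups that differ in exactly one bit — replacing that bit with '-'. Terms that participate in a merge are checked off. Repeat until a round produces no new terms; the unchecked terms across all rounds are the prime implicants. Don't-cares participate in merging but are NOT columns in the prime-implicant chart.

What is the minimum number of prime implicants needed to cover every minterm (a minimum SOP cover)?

7

[col 0] 00001*, 00010*, 00101*, 00110*, 01000*, 01010*, 01011*, 01100*, 01110*, 01111*, 10000*, 10011*, 10101*, 10111*, 11000*, 11010*, 11110*
[col 1] -0101, -1000*, -1010*, -1110*, 0-010*, 0-110*, 00-01, 00-10*, 01-00*, 01-10*, 01-11*, 010-0*, 0101-*, 011-0*, 0111-*, 1-000, 10-11, 101-1, 11-10*, 110-0*
[col 2] -1-10, -10-0, 0--10, 01--0, 01-1-
Prime implicants: -0101, -1-10, -10-0, 0--10, 00-01, 01--0, 01-1-, 1-000, 10-11, 101-1
PI chart (minterm → PIs covering it):
  1 | 00-01  (sole → essential)
  2 | 0--10  (sole → essential)
  5 | -0101,00-01
  6 | 0--10  (sole → essential)
  8 | -10-0,01--0
  10 | -1-10,-10-0,0--10,01--0,01-1-
  11 | 01-1-  (sole → essential)
  12 | 01--0  (sole → essential)
  15 | 01-1-  (sole → essential)
  16 | 1-000  (sole → essential)
  19 | 10-11  (sole → essential)
  21 | -0101,101-1
  24 | -10-0,1-000
Essential prime implicants: 0--10, 00-01, 01--0, 01-1-, 1-000, 10-11
Petrick residual → -0101
Minimum SOP uses 7 PIs: b'cd'e + a'de' + a'b'd'e + a'be' + a'bd + ac'd'e' + ab'de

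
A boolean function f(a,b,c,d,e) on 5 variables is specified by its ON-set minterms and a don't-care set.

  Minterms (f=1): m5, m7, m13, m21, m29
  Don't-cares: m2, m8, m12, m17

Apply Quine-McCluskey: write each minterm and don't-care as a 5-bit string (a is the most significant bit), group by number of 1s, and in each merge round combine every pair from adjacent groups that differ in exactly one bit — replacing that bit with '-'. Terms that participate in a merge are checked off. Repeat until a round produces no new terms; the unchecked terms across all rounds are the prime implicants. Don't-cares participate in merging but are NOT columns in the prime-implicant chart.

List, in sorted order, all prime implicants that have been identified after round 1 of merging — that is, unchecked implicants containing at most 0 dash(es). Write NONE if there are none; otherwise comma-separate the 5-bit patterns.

00010

[col 0] 00010, 00101*, 00111*, 01000*, 01100*, 01101*, 10001*, 10101*, 11101*
[col 1] -0101*, -1101*, 0-101*, 001-1, 01-00, 0110-, 1-101*, 10-01
[col 2] --101
Prime implicants: --101, 00010, 001-1, 01-00, 0110-, 10-01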